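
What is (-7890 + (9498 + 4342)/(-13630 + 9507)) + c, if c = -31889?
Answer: -164022657/4123 ≈ -39782.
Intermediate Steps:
(-7890 + (9498 + 4342)/(-13630 + 9507)) + c = (-7890 + (9498 + 4342)/(-13630 + 9507)) - 31889 = (-7890 + 13840/(-4123)) - 31889 = (-7890 + 13840*(-1/4123)) - 31889 = (-7890 - 13840/4123) - 31889 = -32544310/4123 - 31889 = -164022657/4123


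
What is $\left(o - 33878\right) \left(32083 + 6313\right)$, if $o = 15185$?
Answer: $-717736428$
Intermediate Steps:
$\left(o - 33878\right) \left(32083 + 6313\right) = \left(15185 - 33878\right) \left(32083 + 6313\right) = \left(-18693\right) 38396 = -717736428$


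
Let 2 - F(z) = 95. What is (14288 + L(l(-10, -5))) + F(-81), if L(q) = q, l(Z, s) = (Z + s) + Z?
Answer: 14170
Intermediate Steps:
l(Z, s) = s + 2*Z
F(z) = -93 (F(z) = 2 - 1*95 = 2 - 95 = -93)
(14288 + L(l(-10, -5))) + F(-81) = (14288 + (-5 + 2*(-10))) - 93 = (14288 + (-5 - 20)) - 93 = (14288 - 25) - 93 = 14263 - 93 = 14170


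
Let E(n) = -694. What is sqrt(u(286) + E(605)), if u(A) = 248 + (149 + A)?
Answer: I*sqrt(11) ≈ 3.3166*I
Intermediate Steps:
u(A) = 397 + A
sqrt(u(286) + E(605)) = sqrt((397 + 286) - 694) = sqrt(683 - 694) = sqrt(-11) = I*sqrt(11)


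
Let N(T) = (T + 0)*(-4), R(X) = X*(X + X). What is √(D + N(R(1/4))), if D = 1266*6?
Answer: √30382/2 ≈ 87.152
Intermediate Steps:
D = 7596
R(X) = 2*X² (R(X) = X*(2*X) = 2*X²)
N(T) = -4*T (N(T) = T*(-4) = -4*T)
√(D + N(R(1/4))) = √(7596 - 8*(1/4)²) = √(7596 - 8*(¼)²) = √(7596 - 8/16) = √(7596 - 4*⅛) = √(7596 - ½) = √(15191/2) = √30382/2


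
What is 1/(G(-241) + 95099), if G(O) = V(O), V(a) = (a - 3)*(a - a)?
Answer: 1/95099 ≈ 1.0515e-5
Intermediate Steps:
V(a) = 0 (V(a) = (-3 + a)*0 = 0)
G(O) = 0
1/(G(-241) + 95099) = 1/(0 + 95099) = 1/95099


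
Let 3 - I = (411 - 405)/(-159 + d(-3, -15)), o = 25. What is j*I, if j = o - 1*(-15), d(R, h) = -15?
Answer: 3520/29 ≈ 121.38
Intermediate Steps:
I = 88/29 (I = 3 - (411 - 405)/(-159 - 15) = 3 - 6/(-174) = 3 - 6*(-1)/174 = 3 - 1*(-1/29) = 3 + 1/29 = 88/29 ≈ 3.0345)
j = 40 (j = 25 - 1*(-15) = 25 + 15 = 40)
j*I = 40*(88/29) = 3520/29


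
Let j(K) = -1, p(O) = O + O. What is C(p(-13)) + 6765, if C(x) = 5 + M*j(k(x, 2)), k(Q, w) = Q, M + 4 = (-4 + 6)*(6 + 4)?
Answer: 6754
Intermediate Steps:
M = 16 (M = -4 + (-4 + 6)*(6 + 4) = -4 + 2*10 = -4 + 20 = 16)
p(O) = 2*O
C(x) = -11 (C(x) = 5 + 16*(-1) = 5 - 16 = -11)
C(p(-13)) + 6765 = -11 + 6765 = 6754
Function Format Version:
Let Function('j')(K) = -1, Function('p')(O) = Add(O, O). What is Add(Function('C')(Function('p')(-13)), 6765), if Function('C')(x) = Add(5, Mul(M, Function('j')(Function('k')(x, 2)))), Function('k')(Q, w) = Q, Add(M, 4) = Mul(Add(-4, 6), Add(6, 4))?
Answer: 6754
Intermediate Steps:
M = 16 (M = Add(-4, Mul(Add(-4, 6), Add(6, 4))) = Add(-4, Mul(2, 10)) = Add(-4, 20) = 16)
Function('p')(O) = Mul(2, O)
Function('C')(x) = -11 (Function('C')(x) = Add(5, Mul(16, -1)) = Add(5, -16) = -11)
Add(Function('C')(Function('p')(-13)), 6765) = Add(-11, 6765) = 6754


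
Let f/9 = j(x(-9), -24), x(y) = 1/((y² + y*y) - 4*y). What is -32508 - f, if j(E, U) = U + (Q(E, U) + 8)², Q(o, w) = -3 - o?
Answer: -141642073/4356 ≈ -32517.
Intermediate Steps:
x(y) = 1/(-4*y + 2*y²) (x(y) = 1/((y² + y²) - 4*y) = 1/(2*y² - 4*y) = 1/(-4*y + 2*y²))
j(E, U) = U + (5 - E)² (j(E, U) = U + ((-3 - E) + 8)² = U + (5 - E)²)
f = 37225/4356 (f = 9*(-24 + (-5 + (½)/(-9*(-2 - 9)))²) = 9*(-24 + (-5 + (½)*(-⅑)/(-11))²) = 9*(-24 + (-5 + (½)*(-⅑)*(-1/11))²) = 9*(-24 + (-5 + 1/198)²) = 9*(-24 + (-989/198)²) = 9*(-24 + 978121/39204) = 9*(37225/39204) = 37225/4356 ≈ 8.5457)
-32508 - f = -32508 - 1*37225/4356 = -32508 - 37225/4356 = -141642073/4356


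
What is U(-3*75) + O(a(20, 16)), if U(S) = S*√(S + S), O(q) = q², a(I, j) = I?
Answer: 400 - 3375*I*√2 ≈ 400.0 - 4773.0*I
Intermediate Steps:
U(S) = √2*S^(3/2) (U(S) = S*√(2*S) = S*(√2*√S) = √2*S^(3/2))
U(-3*75) + O(a(20, 16)) = √2*(-3*75)^(3/2) + 20² = √2*(-225)^(3/2) + 400 = √2*(-3375*I) + 400 = -3375*I*√2 + 400 = 400 - 3375*I*√2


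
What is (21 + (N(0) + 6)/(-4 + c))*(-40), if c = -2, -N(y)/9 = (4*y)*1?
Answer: -800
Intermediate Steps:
N(y) = -36*y (N(y) = -9*4*y = -36*y)
(21 + (N(0) + 6)/(-4 + c))*(-40) = (21 + (-36*0 + 6)/(-4 - 2))*(-40) = (21 + (0 + 6)/(-6))*(-40) = (21 - ⅙*6)*(-40) = (21 - 1)*(-40) = 20*(-40) = -800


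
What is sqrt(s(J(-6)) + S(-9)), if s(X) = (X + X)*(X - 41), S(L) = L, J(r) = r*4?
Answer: sqrt(3111) ≈ 55.776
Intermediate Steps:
J(r) = 4*r
s(X) = 2*X*(-41 + X) (s(X) = (2*X)*(-41 + X) = 2*X*(-41 + X))
sqrt(s(J(-6)) + S(-9)) = sqrt(2*(4*(-6))*(-41 + 4*(-6)) - 9) = sqrt(2*(-24)*(-41 - 24) - 9) = sqrt(2*(-24)*(-65) - 9) = sqrt(3120 - 9) = sqrt(3111)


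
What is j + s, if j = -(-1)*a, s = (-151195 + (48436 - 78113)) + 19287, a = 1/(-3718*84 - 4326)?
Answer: -51163951231/316638 ≈ -1.6159e+5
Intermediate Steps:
a = -1/316638 (a = 1/(-312312 - 4326) = 1/(-316638) = -1/316638 ≈ -3.1582e-6)
s = -161585 (s = (-151195 - 29677) + 19287 = -180872 + 19287 = -161585)
j = -1/316638 (j = -(-1)*(-1)/316638 = -1*1/316638 = -1/316638 ≈ -3.1582e-6)
j + s = -1/316638 - 161585 = -51163951231/316638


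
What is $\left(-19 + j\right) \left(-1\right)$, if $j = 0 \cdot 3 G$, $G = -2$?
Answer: $19$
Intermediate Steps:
$j = 0$ ($j = 0 \cdot 3 \left(-2\right) = 0 \left(-2\right) = 0$)
$\left(-19 + j\right) \left(-1\right) = \left(-19 + 0\right) \left(-1\right) = \left(-19\right) \left(-1\right) = 19$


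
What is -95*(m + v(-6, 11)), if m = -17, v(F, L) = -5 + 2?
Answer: 1900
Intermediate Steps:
v(F, L) = -3
-95*(m + v(-6, 11)) = -95*(-17 - 3) = -95*(-20) = 1900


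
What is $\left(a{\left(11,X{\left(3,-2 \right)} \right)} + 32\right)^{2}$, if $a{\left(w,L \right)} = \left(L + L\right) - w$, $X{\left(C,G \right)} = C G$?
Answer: $81$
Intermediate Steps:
$a{\left(w,L \right)} = - w + 2 L$ ($a{\left(w,L \right)} = 2 L - w = - w + 2 L$)
$\left(a{\left(11,X{\left(3,-2 \right)} \right)} + 32\right)^{2} = \left(\left(\left(-1\right) 11 + 2 \cdot 3 \left(-2\right)\right) + 32\right)^{2} = \left(\left(-11 + 2 \left(-6\right)\right) + 32\right)^{2} = \left(\left(-11 - 12\right) + 32\right)^{2} = \left(-23 + 32\right)^{2} = 9^{2} = 81$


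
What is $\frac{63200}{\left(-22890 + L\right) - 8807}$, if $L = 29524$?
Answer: $- \frac{63200}{2173} \approx -29.084$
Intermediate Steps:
$\frac{63200}{\left(-22890 + L\right) - 8807} = \frac{63200}{\left(-22890 + 29524\right) - 8807} = \frac{63200}{6634 - 8807} = \frac{63200}{-2173} = 63200 \left(- \frac{1}{2173}\right) = - \frac{63200}{2173}$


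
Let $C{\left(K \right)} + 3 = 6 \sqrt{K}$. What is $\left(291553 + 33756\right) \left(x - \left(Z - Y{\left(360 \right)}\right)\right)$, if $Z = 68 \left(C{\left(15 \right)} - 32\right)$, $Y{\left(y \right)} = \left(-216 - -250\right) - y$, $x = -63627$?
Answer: $-20030251057 - 132726072 \sqrt{15} \approx -2.0544 \cdot 10^{10}$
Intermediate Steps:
$C{\left(K \right)} = -3 + 6 \sqrt{K}$
$Y{\left(y \right)} = 34 - y$ ($Y{\left(y \right)} = \left(-216 + 250\right) - y = 34 - y$)
$Z = -2380 + 408 \sqrt{15}$ ($Z = 68 \left(\left(-3 + 6 \sqrt{15}\right) - 32\right) = 68 \left(-35 + 6 \sqrt{15}\right) = -2380 + 408 \sqrt{15} \approx -799.82$)
$\left(291553 + 33756\right) \left(x - \left(Z - Y{\left(360 \right)}\right)\right) = \left(291553 + 33756\right) \left(-63627 + \left(\left(34 - 360\right) - \left(-2380 + 408 \sqrt{15}\right)\right)\right) = 325309 \left(-63627 + \left(\left(34 - 360\right) + \left(2380 - 408 \sqrt{15}\right)\right)\right) = 325309 \left(-63627 + \left(-326 + \left(2380 - 408 \sqrt{15}\right)\right)\right) = 325309 \left(-63627 + \left(2054 - 408 \sqrt{15}\right)\right) = 325309 \left(-61573 - 408 \sqrt{15}\right) = -20030251057 - 132726072 \sqrt{15}$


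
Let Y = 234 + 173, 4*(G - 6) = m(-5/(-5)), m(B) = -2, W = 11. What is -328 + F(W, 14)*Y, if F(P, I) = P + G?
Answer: 12775/2 ≈ 6387.5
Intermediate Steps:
G = 11/2 (G = 6 + (¼)*(-2) = 6 - ½ = 11/2 ≈ 5.5000)
F(P, I) = 11/2 + P (F(P, I) = P + 11/2 = 11/2 + P)
Y = 407
-328 + F(W, 14)*Y = -328 + (11/2 + 11)*407 = -328 + (33/2)*407 = -328 + 13431/2 = 12775/2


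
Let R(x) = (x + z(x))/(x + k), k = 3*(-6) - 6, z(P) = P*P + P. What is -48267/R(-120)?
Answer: 144801/295 ≈ 490.85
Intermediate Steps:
z(P) = P + P**2 (z(P) = P**2 + P = P + P**2)
k = -24 (k = -18 - 6 = -24)
R(x) = (x + x*(1 + x))/(-24 + x) (R(x) = (x + x*(1 + x))/(x - 24) = (x + x*(1 + x))/(-24 + x))
-48267/R(-120) = -48267*(-(-24 - 120)/(120*(2 - 120))) = -48267/((-120*(-118)/(-144))) = -48267/((-120*(-1/144)*(-118))) = -48267/(-295/3) = -48267*(-3/295) = 144801/295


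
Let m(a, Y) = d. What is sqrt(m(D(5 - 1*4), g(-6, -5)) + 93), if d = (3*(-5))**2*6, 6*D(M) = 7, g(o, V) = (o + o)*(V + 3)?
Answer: sqrt(1443) ≈ 37.987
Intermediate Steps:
g(o, V) = 2*o*(3 + V) (g(o, V) = (2*o)*(3 + V) = 2*o*(3 + V))
D(M) = 7/6 (D(M) = (1/6)*7 = 7/6)
d = 1350 (d = (-15)**2*6 = 225*6 = 1350)
m(a, Y) = 1350
sqrt(m(D(5 - 1*4), g(-6, -5)) + 93) = sqrt(1350 + 93) = sqrt(1443)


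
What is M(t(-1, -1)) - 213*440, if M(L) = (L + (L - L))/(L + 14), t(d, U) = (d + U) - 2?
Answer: -468602/5 ≈ -93720.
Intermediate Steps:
t(d, U) = -2 + U + d (t(d, U) = (U + d) - 2 = -2 + U + d)
M(L) = L/(14 + L) (M(L) = (L + 0)/(14 + L) = L/(14 + L))
M(t(-1, -1)) - 213*440 = (-2 - 1 - 1)/(14 + (-2 - 1 - 1)) - 213*440 = -4/(14 - 4) - 93720 = -4/10 - 93720 = -4*1/10 - 93720 = -2/5 - 93720 = -468602/5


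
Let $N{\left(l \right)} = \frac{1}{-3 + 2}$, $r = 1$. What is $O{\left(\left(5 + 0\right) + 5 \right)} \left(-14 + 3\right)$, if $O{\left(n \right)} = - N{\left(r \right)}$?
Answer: $-11$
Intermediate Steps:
$N{\left(l \right)} = -1$ ($N{\left(l \right)} = \frac{1}{-1} = -1$)
$O{\left(n \right)} = 1$ ($O{\left(n \right)} = \left(-1\right) \left(-1\right) = 1$)
$O{\left(\left(5 + 0\right) + 5 \right)} \left(-14 + 3\right) = 1 \left(-14 + 3\right) = 1 \left(-11\right) = -11$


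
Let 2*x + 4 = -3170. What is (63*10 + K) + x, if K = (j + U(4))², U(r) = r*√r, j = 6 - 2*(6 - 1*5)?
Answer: -813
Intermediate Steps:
j = 4 (j = 6 - 2*(6 - 5) = 6 - 2*1 = 6 - 2 = 4)
U(r) = r^(3/2)
x = -1587 (x = -2 + (½)*(-3170) = -2 - 1585 = -1587)
K = 144 (K = (4 + 4^(3/2))² = (4 + 8)² = 12² = 144)
(63*10 + K) + x = (63*10 + 144) - 1587 = (630 + 144) - 1587 = 774 - 1587 = -813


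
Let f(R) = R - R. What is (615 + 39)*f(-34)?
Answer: 0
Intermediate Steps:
f(R) = 0
(615 + 39)*f(-34) = (615 + 39)*0 = 654*0 = 0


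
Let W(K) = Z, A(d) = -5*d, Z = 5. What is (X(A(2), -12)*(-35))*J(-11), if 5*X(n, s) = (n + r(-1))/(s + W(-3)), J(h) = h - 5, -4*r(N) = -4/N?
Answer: 176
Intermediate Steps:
r(N) = 1/N (r(N) = -(-1)/N = 1/N)
W(K) = 5
J(h) = -5 + h
X(n, s) = (-1 + n)/(5*(5 + s)) (X(n, s) = ((n + 1/(-1))/(s + 5))/5 = ((n - 1)/(5 + s))/5 = ((-1 + n)/(5 + s))/5 = (-1 + n)/(5*(5 + s)))
(X(A(2), -12)*(-35))*J(-11) = (((-1 - 5*2)/(5*(5 - 12)))*(-35))*(-5 - 11) = (((1/5)*(-1 - 10)/(-7))*(-35))*(-16) = (((1/5)*(-1/7)*(-11))*(-35))*(-16) = ((11/35)*(-35))*(-16) = -11*(-16) = 176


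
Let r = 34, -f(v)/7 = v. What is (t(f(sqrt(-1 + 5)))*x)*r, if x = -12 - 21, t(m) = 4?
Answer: -4488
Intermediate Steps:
f(v) = -7*v
x = -33
(t(f(sqrt(-1 + 5)))*x)*r = (4*(-33))*34 = -132*34 = -4488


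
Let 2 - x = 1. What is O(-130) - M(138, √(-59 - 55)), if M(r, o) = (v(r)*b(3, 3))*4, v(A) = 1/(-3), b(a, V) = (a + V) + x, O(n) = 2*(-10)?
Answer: -32/3 ≈ -10.667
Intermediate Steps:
x = 1 (x = 2 - 1*1 = 2 - 1 = 1)
O(n) = -20
b(a, V) = 1 + V + a (b(a, V) = (a + V) + 1 = (V + a) + 1 = 1 + V + a)
v(A) = -⅓
M(r, o) = -28/3 (M(r, o) = -(1 + 3 + 3)/3*4 = -⅓*7*4 = -7/3*4 = -28/3)
O(-130) - M(138, √(-59 - 55)) = -20 - 1*(-28/3) = -20 + 28/3 = -32/3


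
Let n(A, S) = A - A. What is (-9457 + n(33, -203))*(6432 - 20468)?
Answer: 132738452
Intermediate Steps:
n(A, S) = 0
(-9457 + n(33, -203))*(6432 - 20468) = (-9457 + 0)*(6432 - 20468) = -9457*(-14036) = 132738452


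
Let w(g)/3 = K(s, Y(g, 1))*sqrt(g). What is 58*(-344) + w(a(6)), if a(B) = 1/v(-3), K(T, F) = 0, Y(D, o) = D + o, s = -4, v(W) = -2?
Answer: -19952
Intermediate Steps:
a(B) = -1/2 (a(B) = 1/(-2) = -1/2)
w(g) = 0 (w(g) = 3*(0*sqrt(g)) = 3*0 = 0)
58*(-344) + w(a(6)) = 58*(-344) + 0 = -19952 + 0 = -19952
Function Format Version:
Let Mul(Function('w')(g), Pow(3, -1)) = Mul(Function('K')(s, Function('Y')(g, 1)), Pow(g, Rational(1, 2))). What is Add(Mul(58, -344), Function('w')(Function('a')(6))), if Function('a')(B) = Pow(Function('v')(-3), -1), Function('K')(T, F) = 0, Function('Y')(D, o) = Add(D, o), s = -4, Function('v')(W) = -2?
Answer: -19952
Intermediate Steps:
Function('a')(B) = Rational(-1, 2) (Function('a')(B) = Pow(-2, -1) = Rational(-1, 2))
Function('w')(g) = 0 (Function('w')(g) = Mul(3, Mul(0, Pow(g, Rational(1, 2)))) = Mul(3, 0) = 0)
Add(Mul(58, -344), Function('w')(Function('a')(6))) = Add(Mul(58, -344), 0) = Add(-19952, 0) = -19952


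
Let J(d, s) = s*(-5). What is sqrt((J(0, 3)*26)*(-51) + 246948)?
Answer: sqrt(266838) ≈ 516.56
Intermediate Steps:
J(d, s) = -5*s
sqrt((J(0, 3)*26)*(-51) + 246948) = sqrt((-5*3*26)*(-51) + 246948) = sqrt(-15*26*(-51) + 246948) = sqrt(-390*(-51) + 246948) = sqrt(19890 + 246948) = sqrt(266838)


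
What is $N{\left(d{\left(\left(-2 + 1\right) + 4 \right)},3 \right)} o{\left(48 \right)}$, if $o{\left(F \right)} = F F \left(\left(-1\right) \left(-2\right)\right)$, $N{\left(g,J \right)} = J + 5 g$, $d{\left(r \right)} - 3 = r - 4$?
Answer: $59904$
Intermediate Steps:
$d{\left(r \right)} = -1 + r$ ($d{\left(r \right)} = 3 + \left(r - 4\right) = 3 + \left(-4 + r\right) = -1 + r$)
$o{\left(F \right)} = 2 F^{2}$ ($o{\left(F \right)} = F^{2} \cdot 2 = 2 F^{2}$)
$N{\left(d{\left(\left(-2 + 1\right) + 4 \right)},3 \right)} o{\left(48 \right)} = \left(3 + 5 \left(-1 + \left(\left(-2 + 1\right) + 4\right)\right)\right) 2 \cdot 48^{2} = \left(3 + 5 \left(-1 + \left(-1 + 4\right)\right)\right) 2 \cdot 2304 = \left(3 + 5 \left(-1 + 3\right)\right) 4608 = \left(3 + 5 \cdot 2\right) 4608 = \left(3 + 10\right) 4608 = 13 \cdot 4608 = 59904$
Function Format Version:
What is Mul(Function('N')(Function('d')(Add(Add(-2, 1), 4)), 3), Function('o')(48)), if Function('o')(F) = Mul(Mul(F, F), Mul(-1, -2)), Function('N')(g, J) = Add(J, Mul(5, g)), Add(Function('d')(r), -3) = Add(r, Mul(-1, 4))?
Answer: 59904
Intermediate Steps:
Function('d')(r) = Add(-1, r) (Function('d')(r) = Add(3, Add(r, Mul(-1, 4))) = Add(3, Add(r, -4)) = Add(3, Add(-4, r)) = Add(-1, r))
Function('o')(F) = Mul(2, Pow(F, 2)) (Function('o')(F) = Mul(Pow(F, 2), 2) = Mul(2, Pow(F, 2)))
Mul(Function('N')(Function('d')(Add(Add(-2, 1), 4)), 3), Function('o')(48)) = Mul(Add(3, Mul(5, Add(-1, Add(Add(-2, 1), 4)))), Mul(2, Pow(48, 2))) = Mul(Add(3, Mul(5, Add(-1, Add(-1, 4)))), Mul(2, 2304)) = Mul(Add(3, Mul(5, Add(-1, 3))), 4608) = Mul(Add(3, Mul(5, 2)), 4608) = Mul(Add(3, 10), 4608) = Mul(13, 4608) = 59904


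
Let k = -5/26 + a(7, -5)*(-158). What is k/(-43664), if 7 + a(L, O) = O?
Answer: -49291/1135264 ≈ -0.043418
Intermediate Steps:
a(L, O) = -7 + O
k = 49291/26 (k = -5/26 + (-7 - 5)*(-158) = -5*1/26 - 12*(-158) = -5/26 + 1896 = 49291/26 ≈ 1895.8)
k/(-43664) = (49291/26)/(-43664) = (49291/26)*(-1/43664) = -49291/1135264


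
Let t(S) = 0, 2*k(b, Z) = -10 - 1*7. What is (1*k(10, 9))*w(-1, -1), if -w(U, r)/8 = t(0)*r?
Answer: 0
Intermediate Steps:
k(b, Z) = -17/2 (k(b, Z) = (-10 - 1*7)/2 = (-10 - 7)/2 = (½)*(-17) = -17/2)
w(U, r) = 0 (w(U, r) = -0*r = -8*0 = 0)
(1*k(10, 9))*w(-1, -1) = (1*(-17/2))*0 = -17/2*0 = 0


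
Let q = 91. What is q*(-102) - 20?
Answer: -9302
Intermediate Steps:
q*(-102) - 20 = 91*(-102) - 20 = -9282 - 20 = -9302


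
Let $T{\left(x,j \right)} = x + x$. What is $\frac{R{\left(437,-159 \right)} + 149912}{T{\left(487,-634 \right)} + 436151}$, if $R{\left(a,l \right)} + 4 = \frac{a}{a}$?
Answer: $\frac{149909}{437125} \approx 0.34294$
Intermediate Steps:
$T{\left(x,j \right)} = 2 x$
$R{\left(a,l \right)} = -3$ ($R{\left(a,l \right)} = -4 + \frac{a}{a} = -4 + 1 = -3$)
$\frac{R{\left(437,-159 \right)} + 149912}{T{\left(487,-634 \right)} + 436151} = \frac{-3 + 149912}{2 \cdot 487 + 436151} = \frac{149909}{974 + 436151} = \frac{149909}{437125}$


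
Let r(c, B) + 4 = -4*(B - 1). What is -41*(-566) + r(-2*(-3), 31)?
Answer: 23082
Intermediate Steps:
r(c, B) = -4*B (r(c, B) = -4 - 4*(B - 1) = -4 - 4*(-1 + B) = -4 + (4 - 4*B) = -4*B)
-41*(-566) + r(-2*(-3), 31) = -41*(-566) - 4*31 = 23206 - 124 = 23082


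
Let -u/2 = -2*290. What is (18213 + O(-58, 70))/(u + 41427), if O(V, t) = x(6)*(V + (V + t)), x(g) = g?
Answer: 17937/42587 ≈ 0.42119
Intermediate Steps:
u = 1160 (u = -(-4)*290 = -2*(-580) = 1160)
O(V, t) = 6*t + 12*V (O(V, t) = 6*(V + (V + t)) = 6*(t + 2*V) = 6*t + 12*V)
(18213 + O(-58, 70))/(u + 41427) = (18213 + (6*70 + 12*(-58)))/(1160 + 41427) = (18213 + (420 - 696))/42587 = (18213 - 276)*(1/42587) = 17937*(1/42587) = 17937/42587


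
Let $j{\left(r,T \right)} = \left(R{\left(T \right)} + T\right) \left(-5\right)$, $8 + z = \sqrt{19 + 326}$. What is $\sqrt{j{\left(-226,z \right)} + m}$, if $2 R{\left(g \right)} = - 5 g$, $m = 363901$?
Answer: $\frac{\sqrt{1455364 + 30 \sqrt{345}}}{2} \approx 603.31$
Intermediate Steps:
$R{\left(g \right)} = - \frac{5 g}{2}$ ($R{\left(g \right)} = \frac{\left(-5\right) g}{2} = - \frac{5 g}{2}$)
$z = -8 + \sqrt{345}$ ($z = -8 + \sqrt{19 + 326} = -8 + \sqrt{345} \approx 10.574$)
$j{\left(r,T \right)} = \frac{15 T}{2}$ ($j{\left(r,T \right)} = \left(- \frac{5 T}{2} + T\right) \left(-5\right) = - \frac{3 T}{2} \left(-5\right) = \frac{15 T}{2}$)
$\sqrt{j{\left(-226,z \right)} + m} = \sqrt{\frac{15 \left(-8 + \sqrt{345}\right)}{2} + 363901} = \sqrt{\left(-60 + \frac{15 \sqrt{345}}{2}\right) + 363901} = \sqrt{363841 + \frac{15 \sqrt{345}}{2}}$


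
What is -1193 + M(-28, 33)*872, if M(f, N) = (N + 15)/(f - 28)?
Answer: -13583/7 ≈ -1940.4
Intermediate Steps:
M(f, N) = (15 + N)/(-28 + f)
-1193 + M(-28, 33)*872 = -1193 + ((15 + 33)/(-28 - 28))*872 = -1193 + (48/(-56))*872 = -1193 - 1/56*48*872 = -1193 - 6/7*872 = -1193 - 5232/7 = -13583/7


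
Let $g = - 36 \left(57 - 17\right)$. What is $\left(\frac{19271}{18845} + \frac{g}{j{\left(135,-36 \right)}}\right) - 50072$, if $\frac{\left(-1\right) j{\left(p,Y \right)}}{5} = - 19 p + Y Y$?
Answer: $- \frac{133046450269}{2657145} \approx -50071.0$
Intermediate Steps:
$g = -1440$ ($g = \left(-36\right) 40 = -1440$)
$j{\left(p,Y \right)} = - 5 Y^{2} + 95 p$ ($j{\left(p,Y \right)} = - 5 \left(- 19 p + Y Y\right) = - 5 \left(- 19 p + Y^{2}\right) = - 5 \left(Y^{2} - 19 p\right) = - 5 Y^{2} + 95 p$)
$\left(\frac{19271}{18845} + \frac{g}{j{\left(135,-36 \right)}}\right) - 50072 = \left(\frac{19271}{18845} - \frac{1440}{- 5 \left(-36\right)^{2} + 95 \cdot 135}\right) - 50072 = \left(19271 \cdot \frac{1}{18845} - \frac{1440}{\left(-5\right) 1296 + 12825}\right) - 50072 = \left(\frac{19271}{18845} - \frac{1440}{-6480 + 12825}\right) - 50072 = \left(\frac{19271}{18845} - \frac{1440}{6345}\right) - 50072 = \left(\frac{19271}{18845} - \frac{32}{141}\right) - 50072 = \frac{2114171}{2657145} - 50072 = - \frac{133046450269}{2657145}$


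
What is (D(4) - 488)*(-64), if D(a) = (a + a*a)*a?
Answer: 26112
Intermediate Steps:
D(a) = a*(a + a²) (D(a) = (a + a²)*a = a*(a + a²))
(D(4) - 488)*(-64) = (4²*(1 + 4) - 488)*(-64) = (16*5 - 488)*(-64) = (80 - 488)*(-64) = -408*(-64) = 26112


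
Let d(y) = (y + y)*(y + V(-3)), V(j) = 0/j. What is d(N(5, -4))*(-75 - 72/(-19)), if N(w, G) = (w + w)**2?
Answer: -27060000/19 ≈ -1.4242e+6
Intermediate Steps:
N(w, G) = 4*w**2 (N(w, G) = (2*w)**2 = 4*w**2)
V(j) = 0
d(y) = 2*y**2 (d(y) = (y + y)*(y + 0) = (2*y)*y = 2*y**2)
d(N(5, -4))*(-75 - 72/(-19)) = (2*(4*5**2)**2)*(-75 - 72/(-19)) = (2*(4*25)**2)*(-75 - 72*(-1/19)) = (2*100**2)*(-75 + 72/19) = (2*10000)*(-1353/19) = 20000*(-1353/19) = -27060000/19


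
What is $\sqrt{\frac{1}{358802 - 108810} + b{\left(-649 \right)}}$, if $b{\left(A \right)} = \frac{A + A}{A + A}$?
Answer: $\frac{3 \sqrt{1736006946}}{124996} \approx 1.0$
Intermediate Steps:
$b{\left(A \right)} = 1$ ($b{\left(A \right)} = \frac{2 A}{2 A} = 2 A \frac{1}{2 A} = 1$)
$\sqrt{\frac{1}{358802 - 108810} + b{\left(-649 \right)}} = \sqrt{\frac{1}{358802 - 108810} + 1} = \sqrt{\frac{1}{249992} + 1} = \sqrt{\frac{249993}{249992}} = \frac{3 \sqrt{1736006946}}{124996}$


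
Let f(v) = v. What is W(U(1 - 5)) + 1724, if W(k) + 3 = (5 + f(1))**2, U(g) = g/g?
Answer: 1757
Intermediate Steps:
U(g) = 1
W(k) = 33 (W(k) = -3 + (5 + 1)**2 = -3 + 6**2 = -3 + 36 = 33)
W(U(1 - 5)) + 1724 = 33 + 1724 = 1757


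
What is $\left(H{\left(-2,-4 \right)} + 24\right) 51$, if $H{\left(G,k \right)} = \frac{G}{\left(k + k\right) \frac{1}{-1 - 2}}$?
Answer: $\frac{4743}{4} \approx 1185.8$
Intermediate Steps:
$H{\left(G,k \right)} = - \frac{3 G}{2 k}$ ($H{\left(G,k \right)} = \frac{G}{2 k \frac{1}{-3}} = \frac{G}{2 k \left(- \frac{1}{3}\right)} = \frac{G}{\left(- \frac{2}{3}\right) k} = G \left(- \frac{3}{2 k}\right) = - \frac{3 G}{2 k}$)
$\left(H{\left(-2,-4 \right)} + 24\right) 51 = \left(\left(- \frac{3}{2}\right) \left(-2\right) \frac{1}{-4} + 24\right) 51 = \left(\left(- \frac{3}{2}\right) \left(-2\right) \left(- \frac{1}{4}\right) + 24\right) 51 = \left(- \frac{3}{4} + 24\right) 51 = \frac{93}{4} \cdot 51 = \frac{4743}{4}$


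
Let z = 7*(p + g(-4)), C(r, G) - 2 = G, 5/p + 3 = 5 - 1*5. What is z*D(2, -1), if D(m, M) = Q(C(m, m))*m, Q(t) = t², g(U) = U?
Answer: -3808/3 ≈ -1269.3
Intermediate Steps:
p = -5/3 (p = 5/(-3 + (5 - 1*5)) = 5/(-3 + (5 - 5)) = 5/(-3 + 0) = 5/(-3) = 5*(-⅓) = -5/3 ≈ -1.6667)
C(r, G) = 2 + G
D(m, M) = m*(2 + m)² (D(m, M) = (2 + m)²*m = m*(2 + m)²)
z = -119/3 (z = 7*(-5/3 - 4) = 7*(-17/3) = -119/3 ≈ -39.667)
z*D(2, -1) = -238*(2 + 2)²/3 = -238*4²/3 = -238*16/3 = -119/3*32 = -3808/3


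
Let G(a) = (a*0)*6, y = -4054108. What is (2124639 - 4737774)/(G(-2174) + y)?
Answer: 2613135/4054108 ≈ 0.64456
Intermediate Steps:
G(a) = 0 (G(a) = 0*6 = 0)
(2124639 - 4737774)/(G(-2174) + y) = (2124639 - 4737774)/(0 - 4054108) = -2613135/(-4054108) = -2613135*(-1/4054108) = 2613135/4054108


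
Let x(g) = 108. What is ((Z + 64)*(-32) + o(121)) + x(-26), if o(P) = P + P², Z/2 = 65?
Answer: 8662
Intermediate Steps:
Z = 130 (Z = 2*65 = 130)
((Z + 64)*(-32) + o(121)) + x(-26) = ((130 + 64)*(-32) + 121*(1 + 121)) + 108 = (194*(-32) + 121*122) + 108 = (-6208 + 14762) + 108 = 8554 + 108 = 8662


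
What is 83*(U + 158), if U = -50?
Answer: 8964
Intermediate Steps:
83*(U + 158) = 83*(-50 + 158) = 83*108 = 8964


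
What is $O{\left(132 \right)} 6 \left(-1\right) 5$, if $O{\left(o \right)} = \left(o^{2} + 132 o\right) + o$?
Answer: $-1049400$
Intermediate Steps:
$O{\left(o \right)} = o^{2} + 133 o$
$O{\left(132 \right)} 6 \left(-1\right) 5 = 132 \left(133 + 132\right) 6 \left(-1\right) 5 = 132 \cdot 265 \left(\left(-6\right) 5\right) = 34980 \left(-30\right) = -1049400$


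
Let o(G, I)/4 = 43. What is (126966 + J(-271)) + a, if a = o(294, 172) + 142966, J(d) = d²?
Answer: 343545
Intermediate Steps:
o(G, I) = 172 (o(G, I) = 4*43 = 172)
a = 143138 (a = 172 + 142966 = 143138)
(126966 + J(-271)) + a = (126966 + (-271)²) + 143138 = (126966 + 73441) + 143138 = 200407 + 143138 = 343545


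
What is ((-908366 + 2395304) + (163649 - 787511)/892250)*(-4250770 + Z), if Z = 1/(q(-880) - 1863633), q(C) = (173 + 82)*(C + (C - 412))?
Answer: -2272274498669070367096303/359501354875 ≈ -6.3206e+12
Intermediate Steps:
q(C) = -105060 + 510*C (q(C) = 255*(C + (-412 + C)) = 255*(-412 + 2*C) = -105060 + 510*C)
Z = -1/2417493 (Z = 1/((-105060 + 510*(-880)) - 1863633) = 1/((-105060 - 448800) - 1863633) = 1/(-553860 - 1863633) = 1/(-2417493) = -1/2417493 ≈ -4.1365e-7)
((-908366 + 2395304) + (163649 - 787511)/892250)*(-4250770 + Z) = ((-908366 + 2395304) + (163649 - 787511)/892250)*(-4250770 - 1/2417493) = (1486938 - 623862*1/892250)*(-10276206719611/2417493) = (1486938 - 311931/446125)*(-10276206719611/2417493) = (663359903319/446125)*(-10276206719611/2417493) = -2272274498669070367096303/359501354875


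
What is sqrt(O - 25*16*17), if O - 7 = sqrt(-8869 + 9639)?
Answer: sqrt(-6793 + sqrt(770)) ≈ 82.251*I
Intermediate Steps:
O = 7 + sqrt(770) (O = 7 + sqrt(-8869 + 9639) = 7 + sqrt(770) ≈ 34.749)
sqrt(O - 25*16*17) = sqrt((7 + sqrt(770)) - 25*16*17) = sqrt((7 + sqrt(770)) - 400*17) = sqrt((7 + sqrt(770)) - 6800) = sqrt(-6793 + sqrt(770))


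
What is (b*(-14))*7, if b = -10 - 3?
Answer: 1274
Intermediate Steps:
b = -13
(b*(-14))*7 = -13*(-14)*7 = 182*7 = 1274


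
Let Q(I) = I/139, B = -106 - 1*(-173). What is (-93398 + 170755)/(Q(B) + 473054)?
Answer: 10752623/65754573 ≈ 0.16353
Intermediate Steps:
B = 67 (B = -106 + 173 = 67)
Q(I) = I/139 (Q(I) = I*(1/139) = I/139)
(-93398 + 170755)/(Q(B) + 473054) = (-93398 + 170755)/((1/139)*67 + 473054) = 77357/(67/139 + 473054) = 77357/(65754573/139) = 77357*(139/65754573) = 10752623/65754573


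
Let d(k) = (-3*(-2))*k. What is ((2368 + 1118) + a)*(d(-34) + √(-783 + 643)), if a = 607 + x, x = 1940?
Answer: -1230732 + 12066*I*√35 ≈ -1.2307e+6 + 71383.0*I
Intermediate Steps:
a = 2547 (a = 607 + 1940 = 2547)
d(k) = 6*k
((2368 + 1118) + a)*(d(-34) + √(-783 + 643)) = ((2368 + 1118) + 2547)*(6*(-34) + √(-783 + 643)) = (3486 + 2547)*(-204 + √(-140)) = 6033*(-204 + 2*I*√35) = -1230732 + 12066*I*√35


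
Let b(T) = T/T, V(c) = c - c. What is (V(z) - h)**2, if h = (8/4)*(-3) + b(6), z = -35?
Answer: 25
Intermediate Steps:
V(c) = 0
b(T) = 1
h = -5 (h = (8/4)*(-3) + 1 = (8*(1/4))*(-3) + 1 = 2*(-3) + 1 = -6 + 1 = -5)
(V(z) - h)**2 = (0 - 1*(-5))**2 = (0 + 5)**2 = 5**2 = 25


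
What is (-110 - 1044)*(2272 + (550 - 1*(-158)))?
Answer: -3438920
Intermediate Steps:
(-110 - 1044)*(2272 + (550 - 1*(-158))) = -1154*(2272 + (550 + 158)) = -1154*(2272 + 708) = -1154*2980 = -3438920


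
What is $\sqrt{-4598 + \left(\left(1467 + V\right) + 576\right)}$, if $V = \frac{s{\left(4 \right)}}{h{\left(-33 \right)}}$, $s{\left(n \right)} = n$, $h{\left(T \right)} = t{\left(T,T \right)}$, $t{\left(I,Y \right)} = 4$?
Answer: $i \sqrt{2554} \approx 50.537 i$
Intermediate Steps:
$h{\left(T \right)} = 4$
$V = 1$ ($V = \frac{4}{4} = 4 \cdot \frac{1}{4} = 1$)
$\sqrt{-4598 + \left(\left(1467 + V\right) + 576\right)} = \sqrt{-4598 + \left(\left(1467 + 1\right) + 576\right)} = \sqrt{-4598 + \left(1468 + 576\right)} = \sqrt{-4598 + 2044} = \sqrt{-2554} = i \sqrt{2554}$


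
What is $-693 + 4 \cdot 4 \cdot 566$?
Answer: $8363$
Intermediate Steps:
$-693 + 4 \cdot 4 \cdot 566 = -693 + 16 \cdot 566 = -693 + 9056 = 8363$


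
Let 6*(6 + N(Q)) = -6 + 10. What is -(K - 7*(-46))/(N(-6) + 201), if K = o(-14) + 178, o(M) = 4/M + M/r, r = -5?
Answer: -52764/20545 ≈ -2.5682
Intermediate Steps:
o(M) = 4/M - M/5 (o(M) = 4/M + M/(-5) = 4/M + M*(-⅕) = 4/M - M/5)
N(Q) = -16/3 (N(Q) = -6 + (-6 + 10)/6 = -6 + (⅙)*4 = -6 + ⅔ = -16/3)
K = 6318/35 (K = (4/(-14) - ⅕*(-14)) + 178 = (4*(-1/14) + 14/5) + 178 = (-2/7 + 14/5) + 178 = 88/35 + 178 = 6318/35 ≈ 180.51)
-(K - 7*(-46))/(N(-6) + 201) = -(6318/35 - 7*(-46))/(-16/3 + 201) = -(6318/35 + 322)/587/3 = -17588*3/(35*587) = -1*52764/20545 = -52764/20545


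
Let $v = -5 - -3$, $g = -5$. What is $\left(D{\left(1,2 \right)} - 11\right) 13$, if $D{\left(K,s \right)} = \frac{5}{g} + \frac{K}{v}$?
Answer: $- \frac{325}{2} \approx -162.5$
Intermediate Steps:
$v = -2$ ($v = -5 + 3 = -2$)
$D{\left(K,s \right)} = -1 - \frac{K}{2}$ ($D{\left(K,s \right)} = \frac{5}{-5} + \frac{K}{-2} = 5 \left(- \frac{1}{5}\right) + K \left(- \frac{1}{2}\right) = -1 - \frac{K}{2}$)
$\left(D{\left(1,2 \right)} - 11\right) 13 = \left(\left(-1 - \frac{1}{2}\right) - 11\right) 13 = \left(- \frac{3}{2} - 11\right) 13 = \left(- \frac{25}{2}\right) 13 = - \frac{325}{2}$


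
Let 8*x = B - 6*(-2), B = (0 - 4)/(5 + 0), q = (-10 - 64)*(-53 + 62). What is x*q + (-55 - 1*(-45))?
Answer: -4712/5 ≈ -942.40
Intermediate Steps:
q = -666 (q = -74*9 = -666)
B = -4/5 ≈ -0.80000
x = 7/5 (x = (-4/5 - 6*(-2))/8 = (-4/5 + 12)/8 = (1/8)*(56/5) = 7/5 ≈ 1.4000)
x*q + (-55 - 1*(-45)) = (7/5)*(-666) + (-55 - 1*(-45)) = -4662/5 + (-55 + 45) = -4662/5 - 10 = -4712/5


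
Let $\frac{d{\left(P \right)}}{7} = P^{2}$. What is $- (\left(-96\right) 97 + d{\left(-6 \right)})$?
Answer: $9060$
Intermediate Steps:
$d{\left(P \right)} = 7 P^{2}$
$- (\left(-96\right) 97 + d{\left(-6 \right)}) = - (\left(-96\right) 97 + 7 \left(-6\right)^{2}) = - (-9312 + 7 \cdot 36) = - (-9312 + 252) = \left(-1\right) \left(-9060\right) = 9060$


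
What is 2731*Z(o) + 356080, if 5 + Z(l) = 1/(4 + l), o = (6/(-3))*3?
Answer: 682119/2 ≈ 3.4106e+5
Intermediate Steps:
o = -6 (o = (6*(-1/3))*3 = -2*3 = -6)
Z(l) = -5 + 1/(4 + l)
2731*Z(o) + 356080 = 2731*((-19 - 5*(-6))/(4 - 6)) + 356080 = 2731*((-19 + 30)/(-2)) + 356080 = 2731*(-1/2*11) + 356080 = 2731*(-11/2) + 356080 = -30041/2 + 356080 = 682119/2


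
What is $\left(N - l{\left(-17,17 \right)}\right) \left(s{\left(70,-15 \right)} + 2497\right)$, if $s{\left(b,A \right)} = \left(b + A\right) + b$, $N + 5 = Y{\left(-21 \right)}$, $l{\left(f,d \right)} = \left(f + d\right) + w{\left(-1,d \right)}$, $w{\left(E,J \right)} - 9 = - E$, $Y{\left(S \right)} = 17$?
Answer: $5244$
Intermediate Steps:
$w{\left(E,J \right)} = 9 - E$
$l{\left(f,d \right)} = 10 + d + f$ ($l{\left(f,d \right)} = \left(f + d\right) + \left(9 - -1\right) = \left(d + f\right) + \left(9 + 1\right) = \left(d + f\right) + 10 = 10 + d + f$)
$N = 12$ ($N = -5 + 17 = 12$)
$s{\left(b,A \right)} = A + 2 b$ ($s{\left(b,A \right)} = \left(A + b\right) + b = A + 2 b$)
$\left(N - l{\left(-17,17 \right)}\right) \left(s{\left(70,-15 \right)} + 2497\right) = \left(12 - \left(10 + 17 - 17\right)\right) \left(\left(-15 + 2 \cdot 70\right) + 2497\right) = \left(12 - 10\right) \left(\left(-15 + 140\right) + 2497\right) = \left(12 - 10\right) \left(125 + 2497\right) = 2 \cdot 2622 = 5244$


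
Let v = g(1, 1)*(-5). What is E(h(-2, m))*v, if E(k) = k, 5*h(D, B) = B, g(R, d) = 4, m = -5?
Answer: 20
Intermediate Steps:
h(D, B) = B/5
v = -20 (v = 4*(-5) = -20)
E(h(-2, m))*v = ((1/5)*(-5))*(-20) = -1*(-20) = 20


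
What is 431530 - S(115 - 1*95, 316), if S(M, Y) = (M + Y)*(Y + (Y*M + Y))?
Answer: -1904342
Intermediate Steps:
S(M, Y) = (M + Y)*(2*Y + M*Y) (S(M, Y) = (M + Y)*(Y + (M*Y + Y)) = (M + Y)*(Y + (Y + M*Y)) = (M + Y)*(2*Y + M*Y))
431530 - S(115 - 1*95, 316) = 431530 - 316*((115 - 1*95)**2 + 2*(115 - 1*95) + 2*316 + (115 - 1*95)*316) = 431530 - 316*((115 - 95)**2 + 2*(115 - 95) + 632 + (115 - 95)*316) = 431530 - 316*(20**2 + 2*20 + 632 + 20*316) = 431530 - 316*(400 + 40 + 632 + 6320) = 431530 - 316*7392 = 431530 - 1*2335872 = 431530 - 2335872 = -1904342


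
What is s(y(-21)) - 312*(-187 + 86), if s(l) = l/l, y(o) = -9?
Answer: 31513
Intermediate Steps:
s(l) = 1
s(y(-21)) - 312*(-187 + 86) = 1 - 312*(-187 + 86) = 1 - 312*(-101) = 1 - 1*(-31512) = 1 + 31512 = 31513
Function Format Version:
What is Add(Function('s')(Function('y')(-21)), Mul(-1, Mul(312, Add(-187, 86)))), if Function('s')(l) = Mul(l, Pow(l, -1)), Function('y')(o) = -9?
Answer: 31513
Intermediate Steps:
Function('s')(l) = 1
Add(Function('s')(Function('y')(-21)), Mul(-1, Mul(312, Add(-187, 86)))) = Add(1, Mul(-1, Mul(312, Add(-187, 86)))) = Add(1, Mul(-1, Mul(312, -101))) = Add(1, Mul(-1, -31512)) = Add(1, 31512) = 31513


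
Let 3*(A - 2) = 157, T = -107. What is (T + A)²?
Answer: 24964/9 ≈ 2773.8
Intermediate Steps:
A = 163/3 (A = 2 + (⅓)*157 = 2 + 157/3 = 163/3 ≈ 54.333)
(T + A)² = (-107 + 163/3)² = (-158/3)² = 24964/9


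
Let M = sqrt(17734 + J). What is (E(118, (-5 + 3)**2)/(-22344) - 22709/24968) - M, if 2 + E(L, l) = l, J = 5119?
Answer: -63432479/69735624 - sqrt(22853) ≈ -152.08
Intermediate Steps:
E(L, l) = -2 + l
M = sqrt(22853) (M = sqrt(17734 + 5119) = sqrt(22853) ≈ 151.17)
(E(118, (-5 + 3)**2)/(-22344) - 22709/24968) - M = ((-2 + (-5 + 3)**2)/(-22344) - 22709/24968) - sqrt(22853) = ((-2 + (-2)**2)*(-1/22344) - 22709*1/24968) - sqrt(22853) = ((-2 + 4)*(-1/22344) - 22709/24968) - sqrt(22853) = (2*(-1/22344) - 22709/24968) - sqrt(22853) = (-1/11172 - 22709/24968) - sqrt(22853) = -63432479/69735624 - sqrt(22853)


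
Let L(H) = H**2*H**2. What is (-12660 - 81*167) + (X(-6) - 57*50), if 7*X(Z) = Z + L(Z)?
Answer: -201969/7 ≈ -28853.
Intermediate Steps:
L(H) = H**4
X(Z) = Z/7 + Z**4/7 (X(Z) = (Z + Z**4)/7 = Z/7 + Z**4/7)
(-12660 - 81*167) + (X(-6) - 57*50) = (-12660 - 81*167) + ((1/7)*(-6)*(1 + (-6)**3) - 57*50) = (-12660 - 13527) + ((1/7)*(-6)*(1 - 216) - 2850) = -26187 + ((1/7)*(-6)*(-215) - 2850) = -26187 + (1290/7 - 2850) = -26187 - 18660/7 = -201969/7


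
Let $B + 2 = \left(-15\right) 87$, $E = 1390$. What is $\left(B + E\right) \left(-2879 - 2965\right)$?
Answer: $-485052$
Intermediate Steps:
$B = -1307$ ($B = -2 - 1305 = -1307$)
$\left(B + E\right) \left(-2879 - 2965\right) = \left(-1307 + 1390\right) \left(-2879 - 2965\right) = 83 \left(-5844\right) = -485052$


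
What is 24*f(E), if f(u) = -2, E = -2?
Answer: -48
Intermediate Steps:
24*f(E) = 24*(-2) = -48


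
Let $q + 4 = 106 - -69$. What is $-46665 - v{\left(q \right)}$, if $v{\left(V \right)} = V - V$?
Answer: $-46665$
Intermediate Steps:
$q = 171$ ($q = -4 + \left(106 - -69\right) = -4 + \left(106 + 69\right) = -4 + 175 = 171$)
$v{\left(V \right)} = 0$
$-46665 - v{\left(q \right)} = -46665 - 0 = -46665 + 0 = -46665$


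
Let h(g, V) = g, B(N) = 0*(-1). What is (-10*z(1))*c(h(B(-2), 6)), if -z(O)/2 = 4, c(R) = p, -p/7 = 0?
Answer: 0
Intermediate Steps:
p = 0 (p = -7*0 = 0)
B(N) = 0
c(R) = 0
z(O) = -8 (z(O) = -2*4 = -8)
(-10*z(1))*c(h(B(-2), 6)) = -10*(-8)*0 = 80*0 = 0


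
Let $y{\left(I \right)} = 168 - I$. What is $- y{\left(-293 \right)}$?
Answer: $-461$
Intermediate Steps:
$- y{\left(-293 \right)} = - (168 - -293) = - (168 + 293) = \left(-1\right) 461 = -461$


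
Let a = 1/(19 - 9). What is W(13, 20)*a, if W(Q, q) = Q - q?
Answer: -7/10 ≈ -0.70000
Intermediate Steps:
a = 1/10 ≈ 0.10000
W(13, 20)*a = (13 - 1*20)*(1/10) = (13 - 20)*(1/10) = -7*1/10 = -7/10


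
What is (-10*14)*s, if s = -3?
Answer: 420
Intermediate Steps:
(-10*14)*s = -10*14*(-3) = -140*(-3) = 420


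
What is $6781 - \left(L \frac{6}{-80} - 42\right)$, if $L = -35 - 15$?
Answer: $\frac{27277}{4} \approx 6819.3$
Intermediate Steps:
$L = -50$
$6781 - \left(L \frac{6}{-80} - 42\right) = 6781 - \left(- 50 \frac{6}{-80} - 42\right) = 6781 - \left(- 50 \cdot 6 \left(- \frac{1}{80}\right) - 42\right) = 6781 - \left(\left(-50\right) \left(- \frac{3}{40}\right) - 42\right) = 6781 - \left(\frac{15}{4} - 42\right) = 6781 - - \frac{153}{4} = 6781 + \frac{153}{4} = \frac{27277}{4}$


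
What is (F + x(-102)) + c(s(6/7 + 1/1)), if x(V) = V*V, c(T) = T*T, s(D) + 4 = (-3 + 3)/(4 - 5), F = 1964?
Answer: 12384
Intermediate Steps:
s(D) = -4 (s(D) = -4 + (-3 + 3)/(4 - 5) = -4 + 0/(-1) = -4 + 0*(-1) = -4 + 0 = -4)
c(T) = T**2
x(V) = V**2
(F + x(-102)) + c(s(6/7 + 1/1)) = (1964 + (-102)**2) + (-4)**2 = (1964 + 10404) + 16 = 12368 + 16 = 12384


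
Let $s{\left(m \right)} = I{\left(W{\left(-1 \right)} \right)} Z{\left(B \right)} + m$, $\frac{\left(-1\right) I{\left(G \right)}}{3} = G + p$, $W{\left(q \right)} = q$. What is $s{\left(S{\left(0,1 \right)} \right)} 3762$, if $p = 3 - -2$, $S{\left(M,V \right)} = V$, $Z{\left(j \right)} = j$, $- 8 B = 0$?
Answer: $3762$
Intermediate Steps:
$B = 0$ ($B = \left(- \frac{1}{8}\right) 0 = 0$)
$p = 5$ ($p = 3 + 2 = 5$)
$I{\left(G \right)} = -15 - 3 G$ ($I{\left(G \right)} = - 3 \left(G + 5\right) = - 3 \left(5 + G\right) = -15 - 3 G$)
$s{\left(m \right)} = m$ ($s{\left(m \right)} = \left(-15 - -3\right) 0 + m = \left(-15 + 3\right) 0 + m = \left(-12\right) 0 + m = 0 + m = m$)
$s{\left(S{\left(0,1 \right)} \right)} 3762 = 1 \cdot 3762 = 3762$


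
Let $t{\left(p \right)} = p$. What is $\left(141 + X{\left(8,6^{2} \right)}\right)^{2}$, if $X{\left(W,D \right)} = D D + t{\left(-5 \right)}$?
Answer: $2050624$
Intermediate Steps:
$X{\left(W,D \right)} = -5 + D^{2}$ ($X{\left(W,D \right)} = D D - 5 = D^{2} - 5 = -5 + D^{2}$)
$\left(141 + X{\left(8,6^{2} \right)}\right)^{2} = \left(141 - \left(5 - \left(6^{2}\right)^{2}\right)\right)^{2} = \left(141 - \left(5 - 36^{2}\right)\right)^{2} = \left(141 + \left(-5 + 1296\right)\right)^{2} = \left(141 + 1291\right)^{2} = 1432^{2} = 2050624$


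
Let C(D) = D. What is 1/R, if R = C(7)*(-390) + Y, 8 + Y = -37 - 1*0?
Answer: -1/2775 ≈ -0.00036036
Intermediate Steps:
Y = -45 (Y = -8 + (-37 - 1*0) = -8 + (-37 + 0) = -8 - 37 = -45)
R = -2775 (R = 7*(-390) - 45 = -2730 - 45 = -2775)
1/R = 1/(-2775) = -1/2775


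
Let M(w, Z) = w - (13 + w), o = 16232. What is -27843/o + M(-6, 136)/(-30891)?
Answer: -859887097/501422712 ≈ -1.7149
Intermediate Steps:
M(w, Z) = -13 (M(w, Z) = w + (-13 - w) = -13)
-27843/o + M(-6, 136)/(-30891) = -27843/16232 - 13/(-30891) = -27843*1/16232 - 13*(-1/30891) = -27843/16232 + 13/30891 = -859887097/501422712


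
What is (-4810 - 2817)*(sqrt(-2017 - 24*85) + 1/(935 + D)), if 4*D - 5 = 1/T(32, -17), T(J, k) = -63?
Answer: -961002/117967 - 7627*I*sqrt(4057) ≈ -8.1464 - 4.858e+5*I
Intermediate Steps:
D = 157/126 (D = 5/4 + (1/4)/(-63) = 5/4 + (1/4)*(-1/63) = 5/4 - 1/252 = 157/126 ≈ 1.2460)
(-4810 - 2817)*(sqrt(-2017 - 24*85) + 1/(935 + D)) = (-4810 - 2817)*(sqrt(-2017 - 24*85) + 1/(935 + 157/126)) = -7627*(sqrt(-2017 - 2040) + 1/(117967/126)) = -7627*(sqrt(-4057) + 126/117967) = -7627*(I*sqrt(4057) + 126/117967) = -7627*(126/117967 + I*sqrt(4057)) = -961002/117967 - 7627*I*sqrt(4057)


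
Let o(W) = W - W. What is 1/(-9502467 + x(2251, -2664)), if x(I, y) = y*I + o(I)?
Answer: -1/15499131 ≈ -6.4520e-8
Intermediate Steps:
o(W) = 0
x(I, y) = I*y (x(I, y) = y*I + 0 = I*y + 0 = I*y)
1/(-9502467 + x(2251, -2664)) = 1/(-9502467 + 2251*(-2664)) = 1/(-9502467 - 5996664) = 1/(-15499131) = -1/15499131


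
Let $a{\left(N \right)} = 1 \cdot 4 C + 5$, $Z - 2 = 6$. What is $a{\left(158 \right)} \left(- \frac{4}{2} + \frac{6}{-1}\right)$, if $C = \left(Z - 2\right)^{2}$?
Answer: $-1192$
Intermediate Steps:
$Z = 8$ ($Z = 2 + 6 = 8$)
$C = 36$ ($C = \left(8 - 2\right)^{2} = 6^{2} = 36$)
$a{\left(N \right)} = 149$ ($a{\left(N \right)} = 1 \cdot 4 \cdot 36 + 5 = 4 \cdot 36 + 5 = 144 + 5 = 149$)
$a{\left(158 \right)} \left(- \frac{4}{2} + \frac{6}{-1}\right) = 149 \left(- \frac{4}{2} + \frac{6}{-1}\right) = 149 \left(\left(-4\right) \frac{1}{2} + 6 \left(-1\right)\right) = 149 \left(-2 - 6\right) = 149 \left(-8\right) = -1192$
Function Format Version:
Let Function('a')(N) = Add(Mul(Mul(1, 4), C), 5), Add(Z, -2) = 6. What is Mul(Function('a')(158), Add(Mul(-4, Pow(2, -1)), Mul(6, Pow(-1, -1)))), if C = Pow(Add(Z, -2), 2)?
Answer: -1192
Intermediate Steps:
Z = 8 (Z = Add(2, 6) = 8)
C = 36 (C = Pow(Add(8, -2), 2) = Pow(6, 2) = 36)
Function('a')(N) = 149 (Function('a')(N) = Add(Mul(Mul(1, 4), 36), 5) = Add(Mul(4, 36), 5) = Add(144, 5) = 149)
Mul(Function('a')(158), Add(Mul(-4, Pow(2, -1)), Mul(6, Pow(-1, -1)))) = Mul(149, Add(Mul(-4, Pow(2, -1)), Mul(6, Pow(-1, -1)))) = Mul(149, Add(Mul(-4, Rational(1, 2)), Mul(6, -1))) = Mul(149, Add(-2, -6)) = Mul(149, -8) = -1192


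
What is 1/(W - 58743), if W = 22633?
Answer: -1/36110 ≈ -2.7693e-5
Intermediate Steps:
1/(W - 58743) = 1/(22633 - 58743) = 1/(-36110) = -1/36110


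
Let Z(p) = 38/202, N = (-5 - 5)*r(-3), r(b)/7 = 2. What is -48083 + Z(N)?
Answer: -4856364/101 ≈ -48083.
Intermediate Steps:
r(b) = 14 (r(b) = 7*2 = 14)
N = -140 (N = (-5 - 5)*14 = -10*14 = -140)
Z(p) = 19/101 (Z(p) = 38*(1/202) = 19/101)
-48083 + Z(N) = -48083 + 19/101 = -4856364/101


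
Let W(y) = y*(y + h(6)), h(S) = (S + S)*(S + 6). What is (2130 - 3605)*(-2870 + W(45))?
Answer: -8311625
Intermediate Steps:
h(S) = 2*S*(6 + S) (h(S) = (2*S)*(6 + S) = 2*S*(6 + S))
W(y) = y*(144 + y) (W(y) = y*(y + 2*6*(6 + 6)) = y*(y + 2*6*12) = y*(y + 144) = y*(144 + y))
(2130 - 3605)*(-2870 + W(45)) = (2130 - 3605)*(-2870 + 45*(144 + 45)) = -1475*(-2870 + 45*189) = -1475*(-2870 + 8505) = -1475*5635 = -8311625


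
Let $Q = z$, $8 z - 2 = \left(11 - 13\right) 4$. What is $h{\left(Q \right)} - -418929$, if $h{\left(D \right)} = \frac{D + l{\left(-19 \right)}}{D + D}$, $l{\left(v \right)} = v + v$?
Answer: $\frac{2513729}{6} \approx 4.1896 \cdot 10^{5}$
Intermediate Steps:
$l{\left(v \right)} = 2 v$
$z = - \frac{3}{4}$ ($z = \frac{1}{4} + \frac{\left(11 - 13\right) 4}{8} = \frac{1}{4} + \frac{\left(-2\right) 4}{8} = \frac{1}{4} + \frac{1}{8} \left(-8\right) = \frac{1}{4} - 1 = - \frac{3}{4} \approx -0.75$)
$Q = - \frac{3}{4} \approx -0.75$
$h{\left(D \right)} = \frac{-38 + D}{2 D}$ ($h{\left(D \right)} = \frac{D + 2 \left(-19\right)}{D + D} = \frac{D - 38}{2 D} = \left(-38 + D\right) \frac{1}{2 D} = \frac{-38 + D}{2 D}$)
$h{\left(Q \right)} - -418929 = \frac{-38 - \frac{3}{4}}{2 \left(- \frac{3}{4}\right)} - -418929 = \frac{1}{2} \left(- \frac{4}{3}\right) \left(- \frac{155}{4}\right) + 418929 = \frac{155}{6} + 418929 = \frac{2513729}{6}$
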